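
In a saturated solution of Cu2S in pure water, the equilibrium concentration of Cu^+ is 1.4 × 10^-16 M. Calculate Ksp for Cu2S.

Ksp ≈ 1.4 × 10^-48

Cu2S(s) <=> 2 Cu^+(aq) + S^2-(aq)
Stoichiometry gives [S^2-] = (1/2)[Cu^+] = 7.00 x 10^-17 M.
Ksp = [Cu^+]^2[S^2-]
Ksp = (1.4 × 10^-16)^2 × 7.00 x 10^-17 = 1.4 x 10^-48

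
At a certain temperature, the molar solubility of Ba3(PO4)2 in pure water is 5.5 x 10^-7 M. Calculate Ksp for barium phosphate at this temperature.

Ba3(PO4)2(s) ⇌ 3 Ba^2+ + 2 PO4^3-
For each mole of Ba3(PO4)2 that dissolves: [Ba^2+] = 3s, [PO4^3-] = 2s.
Ksp = [Ba^2+]^3[PO4^3-]^2
Substituting: Ksp = (3s)^3(2s)^2 = 108s^5
Ksp = 108 × (5.5 × 10^-7)^5 = 5.4 × 10^-30

5.4 × 10^-30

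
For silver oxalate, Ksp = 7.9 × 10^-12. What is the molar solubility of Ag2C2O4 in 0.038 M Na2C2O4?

Ag2C2O4(s) <=> 2 Ag^+(aq) + C2O4^2-(aq)
Ksp = [Ag^+]^2[C2O4^2-]
Let s be the molar solubility in this solution. [Ag^+] = 2s, [C2O4^2-] = 0.038 + s ≈ 0.038 (common-ion effect: C2O4^2- is already 0.038 M).
Ksp ≈ (2s)^2 × 0.038
s = 7.2 × 10^-6 M
Check: s = 7.2 × 10^-6 ≪ 0.038, so the approximation is valid.

s ≈ 7.2 × 10^-6 M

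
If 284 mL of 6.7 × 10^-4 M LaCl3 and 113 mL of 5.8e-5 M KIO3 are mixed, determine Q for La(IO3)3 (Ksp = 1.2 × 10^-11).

Q = 2.2 x 10^-18

Total volume = 284 + 113 = 397 mL.
[La^3+] = 6.7 × 10^-4 × (284/397) = 4.79 × 10^-4 M
[IO3^-] = 5.8 x 10^-5 × (113/397) = 1.65 × 10^-5 M
La(IO3)3(s) ⇌ La^3+ + 3 IO3^-, so Q = [La^3+][IO3^-]^3
Q = (4.79 x 10^-4)(1.65 × 10^-5)^3 = 2.2 x 10^-18
Q < Ksp, so no precipitate of La(IO3)3 forms.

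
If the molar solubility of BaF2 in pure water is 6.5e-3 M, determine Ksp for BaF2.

BaF2(s) ⇌ Ba^2+ + 2 F^-
Let s = molar solubility. Then [Ba^2+] = s and [F^-] = 2s.
Ksp = [Ba^2+][F^-]^2
Ksp = s(2s)^2 = 4s^3
Ksp = 4 × (6.5 × 10^-3)^3 = 1.1 x 10^-6

Ksp = 1.1 x 10^-6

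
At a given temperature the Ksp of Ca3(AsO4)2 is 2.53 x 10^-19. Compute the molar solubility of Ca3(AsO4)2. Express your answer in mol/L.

s ≈ 7.48 x 10^-5 M

Ca3(AsO4)2(s) <=> 3 Ca^2+ + 2 AsO4^3-
Ksp = [Ca^2+]^3[AsO4^3-]^2
For each mole of Ca3(AsO4)2 that dissolves: [Ca^2+] = 3s, [AsO4^3-] = 2s.
Substituting: Ksp = (3s)^3(2s)^2 = 108s^5
s^5 = 2.53 x 10^-19 / 108, so s = 7.48 x 10^-5 M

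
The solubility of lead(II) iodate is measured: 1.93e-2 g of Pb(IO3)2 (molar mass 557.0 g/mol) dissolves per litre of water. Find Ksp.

Molar solubility s = (1.93 × 10^-2 g/L) / (557.0 g/mol) = 3.465 × 10^-5 M.
Pb(IO3)2(s) ⇌ Pb^2+ + 2 IO3^-
For each mole of Pb(IO3)2 that dissolves: [Pb^2+] = s, [IO3^-] = 2s.
Ksp = [Pb^2+][IO3^-]^2
Ksp = s(2s)^2 = 4s^3
Ksp = 4 × (3.465 x 10^-5)^3 = 1.66 × 10^-13

1.66 × 10^-13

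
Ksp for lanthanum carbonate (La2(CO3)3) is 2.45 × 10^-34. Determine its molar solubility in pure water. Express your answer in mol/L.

s = 7.43 × 10^-8 M

La2(CO3)3(s) <=> 2 La^3+ + 3 CO3^2-
Ksp = [La^3+]^2[CO3^2-]^3
For each mole of La2(CO3)3 that dissolves: [La^3+] = 2s, [CO3^2-] = 3s.
Ksp = (2s)^2(3s)^3 = 108s^5
s^5 = 2.45 × 10^-34 / 108, so s = 7.43 × 10^-8 M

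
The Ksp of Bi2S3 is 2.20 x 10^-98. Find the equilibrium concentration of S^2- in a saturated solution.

[S^2-] = 3.46 × 10^-20 M

Bi2S3(s) ⇌ 2 Bi^3+ + 3 S^2-
Ksp = [Bi^3+]^2[S^2-]^3
For each mole of Bi2S3 that dissolves: [Bi^3+] = 2s, [S^2-] = 3s.
Ksp = (2s)^2(3s)^3 = 108s^5
Solving, s = (2.20 x 10^-98/108)^(1/5) = 1.153 x 10^-20 M
[S^2-] = 3s = 3.46 × 10^-20 M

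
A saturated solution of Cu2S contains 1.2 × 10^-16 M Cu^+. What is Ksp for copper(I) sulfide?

Ksp = 8.6 × 10^-49

Cu2S(s) ⇌ 2 Cu^+ + S^2-
Stoichiometry gives [S^2-] = (1/2)[Cu^+] = 6.00 x 10^-17 M.
Ksp = [Cu^+]^2[S^2-]
Ksp = (1.2 x 10^-16)^2 × 6.00 × 10^-17 = 8.6 × 10^-49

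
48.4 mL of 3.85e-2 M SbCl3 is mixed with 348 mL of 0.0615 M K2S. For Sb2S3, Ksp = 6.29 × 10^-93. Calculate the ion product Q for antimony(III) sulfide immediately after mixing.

Q ≈ 3.48e-9

Total volume = 48.4 + 348 = 396.4 mL.
[Sb^3+] = 3.85 × 10^-2 × (48.4/396.4) = 4.701 × 10^-3 M
[S^2-] = 6.15 x 10^-2 × (348/396.4) = 5.399 × 10^-2 M
Sb2S3(s) ⇌ 2 Sb^3+ + 3 S^2-, so Q = [Sb^3+]^2[S^2-]^3
Q = (4.701 × 10^-3)^2(5.399 × 10^-2)^3 = 3.48 × 10^-9
Q > Ksp, so Sb2S3 will precipitate.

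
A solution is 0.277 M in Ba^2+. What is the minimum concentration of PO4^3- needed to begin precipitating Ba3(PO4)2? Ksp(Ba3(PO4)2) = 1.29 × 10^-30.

Ba3(PO4)2(s) <=> 3 Ba^2+ + 2 PO4^3-
Ksp = [Ba^2+]^3[PO4^3-]^2
Precipitation begins when Q = Ksp. With [Ba^2+] = 0.277 M:
1.29 × 10^-30 = (0.277)^3 × [PO4^3-]^2
[PO4^3-] = (1.29 × 10^-30 / 2.125 x 10^-2)^(1/2) = 7.79 × 10^-15 M

[PO4^3-] = 7.79 × 10^-15 M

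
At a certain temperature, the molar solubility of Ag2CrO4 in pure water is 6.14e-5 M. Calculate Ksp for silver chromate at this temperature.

Ksp = 9.26 × 10^-13

Ag2CrO4(s) <=> 2 Ag^+ + CrO4^2-
Let s = molar solubility. Then [Ag^+] = 2s and [CrO4^2-] = s.
Ksp = [Ag^+]^2[CrO4^2-]
Substituting: Ksp = (2s)^2s = 4s^3
Ksp = 4 × (6.14 x 10^-5)^3 = 9.26 x 10^-13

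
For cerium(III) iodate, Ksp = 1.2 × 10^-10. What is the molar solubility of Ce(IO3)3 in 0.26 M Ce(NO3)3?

2.6 × 10^-4 M

Ce(IO3)3(s) <=> Ce^3+ + 3 IO3^-
Ksp = [Ce^3+][IO3^-]^3
If s mol/L dissolves here, [Ce^3+] = 0.26 + s ≈ 0.26, [IO3^-] = 3s (Ksp is small, so little additional dissolves).
Ksp ≈ 0.26 × (3s)^3
s = 2.6 × 10^-4 M
Check: s = 2.6 x 10^-4 ≪ 0.26, so the approximation is valid.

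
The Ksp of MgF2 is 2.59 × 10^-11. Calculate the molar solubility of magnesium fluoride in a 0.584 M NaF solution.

MgF2(s) ⇌ Mg^2+ + 2 F^-
Ksp = [Mg^2+][F^-]^2
Let s be the molar solubility in this solution. [Mg^2+] = s, [F^-] = 0.584 + 2s ≈ 0.584 (Ksp is small, so little additional dissolves).
Ksp ≈ s × (0.584)^2
s = 7.59 × 10^-11 M
Check: 2s = 1.5 x 10^-10 ≪ 0.584, so the approximation is valid.

s = 7.59 x 10^-11 M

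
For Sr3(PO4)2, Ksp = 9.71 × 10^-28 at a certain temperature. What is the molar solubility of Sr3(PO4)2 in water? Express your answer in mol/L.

Sr3(PO4)2(s) ⇌ 3 Sr^2+(aq) + 2 PO4^3-(aq)
Ksp = [Sr^2+]^3[PO4^3-]^2
For each mole of Sr3(PO4)2 that dissolves: [Sr^2+] = 3s, [PO4^3-] = 2s.
Substituting: Ksp = (3s)^3(2s)^2 = 108s^5
s = (9.71 × 10^-28 / 108)^(1/5) = 1.55 x 10^-6 M

s ≈ 1.55 × 10^-6 M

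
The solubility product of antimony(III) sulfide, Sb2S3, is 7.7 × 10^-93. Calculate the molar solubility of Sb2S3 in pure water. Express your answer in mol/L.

1.5 x 10^-19 M

Sb2S3(s) <=> 2 Sb^3+(aq) + 3 S^2-(aq)
Ksp = [Sb^3+]^2[S^2-]^3
With molar solubility s: [Sb^3+] = 2s, [S^2-] = 3s.
So Ksp = (2s)^2 × (3s)^3 = 108s^5
s^5 = 7.7 × 10^-93 / 108, so s = 1.5 × 10^-19 M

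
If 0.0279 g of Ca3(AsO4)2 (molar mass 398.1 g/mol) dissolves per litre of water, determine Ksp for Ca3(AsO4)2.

Molar solubility s = (2.79 × 10^-2 g/L) / (398.1 g/mol) = 7.008 × 10^-5 M.
Ca3(AsO4)2(s) <=> 3 Ca^2+ + 2 AsO4^3-
Let s = molar solubility. Then [Ca^2+] = 3s and [AsO4^3-] = 2s.
Ksp = [Ca^2+]^3[AsO4^3-]^2
Ksp = (3s)^3(2s)^2 = 108s^5
With s = 7.008 × 10^-5: Ksp = 1.83 × 10^-19

1.83 x 10^-19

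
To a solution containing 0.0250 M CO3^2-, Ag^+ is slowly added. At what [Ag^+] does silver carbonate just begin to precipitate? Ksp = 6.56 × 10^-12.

Ag2CO3(s) ⇌ 2 Ag^+ + CO3^2-
Ksp = [Ag^+]^2[CO3^2-]
Precipitation begins when Q = Ksp. With [CO3^2-] = 0.0250 M:
6.56 × 10^-12 = (0.0250) × [Ag^+]^2
[Ag^+] = (6.56 × 10^-12 / 2.50 × 10^-2)^(1/2) = 1.62 × 10^-5 M

[Ag^+] = 1.62e-5 M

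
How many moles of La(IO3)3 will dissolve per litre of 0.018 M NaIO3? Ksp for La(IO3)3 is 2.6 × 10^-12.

La(IO3)3(s) ⇌ La^3+(aq) + 3 IO3^-(aq)
Ksp = [La^3+][IO3^-]^3
Let s = moles of La(IO3)3 that dissolve per litre. [La^3+] = s, [IO3^-] = 0.018 + 3s ≈ 0.018 (common-ion effect: IO3^- is already 0.018 M).
Ksp ≈ s × (0.018)^3
s = 4.5 × 10^-7 M
Check: 3s = 1.3 × 10^-6 ≪ 0.018, so the approximation is valid.

s = 4.5 x 10^-7 M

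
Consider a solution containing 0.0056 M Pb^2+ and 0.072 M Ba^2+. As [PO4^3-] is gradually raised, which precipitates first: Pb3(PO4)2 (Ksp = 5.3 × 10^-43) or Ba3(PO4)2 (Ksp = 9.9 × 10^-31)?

Pb3(PO4)2

Each salt begins to precipitate when Q = Ksp, i.e. when [PO4^3-] reaches its threshold.
For Pb3(PO4)2: 5.3 × 10^-43 = (0.0056)^3 × [PO4^3-]^2  ⇒  [PO4^3-] = 1.7 x 10^-18 M.
For Ba3(PO4)2: 9.9 × 10^-31 = (0.072)^3 × [PO4^3-]^2  ⇒  [PO4^3-] = 5.2 × 10^-14 M.
The salt with the lower threshold [PO4^3-] precipitates first: Pb3(PO4)2.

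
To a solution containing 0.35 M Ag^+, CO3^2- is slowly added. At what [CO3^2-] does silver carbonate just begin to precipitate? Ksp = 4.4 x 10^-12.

3.6 × 10^-11 M

Ag2CO3(s) ⇌ 2 Ag^+(aq) + CO3^2-(aq)
Ksp = [Ag^+]^2[CO3^2-]
Precipitation begins when Q = Ksp. With [Ag^+] = 0.35 M:
4.4 x 10^-12 = (0.35)^2 × [CO3^2-]
[CO3^2-] = (4.4 x 10^-12 / 1.23 × 10^-1) = 3.6 × 10^-11 M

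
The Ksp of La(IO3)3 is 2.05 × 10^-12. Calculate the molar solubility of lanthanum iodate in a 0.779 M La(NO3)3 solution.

s ≈ 4.60e-5 M

La(IO3)3(s) <=> La^3+(aq) + 3 IO3^-(aq)
Ksp = [La^3+][IO3^-]^3
Let s = moles of La(IO3)3 that dissolve per litre. [La^3+] = 0.779 + s ≈ 0.779, [IO3^-] = 3s (Ksp is small, so little additional dissolves).
Ksp ≈ 0.779 × (3s)^3
s = 4.60 × 10^-5 M
Check: s = 4.6 × 10^-5 ≪ 0.779, so the approximation is valid.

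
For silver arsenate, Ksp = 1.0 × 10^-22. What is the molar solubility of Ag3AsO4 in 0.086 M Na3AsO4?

Ag3AsO4(s) ⇌ 3 Ag^+(aq) + AsO4^3-(aq)
Ksp = [Ag^+]^3[AsO4^3-]
Let s = moles of Ag3AsO4 that dissolve per litre. [Ag^+] = 3s, [AsO4^3-] = 0.086 + s ≈ 0.086 (common-ion effect: AsO4^3- is already 0.086 M).
Ksp ≈ (3s)^3 × 0.086
s = 3.5 × 10^-8 M
Check: s = 3.5 × 10^-8 ≪ 0.086, so the approximation is valid.

s ≈ 3.5 × 10^-8 M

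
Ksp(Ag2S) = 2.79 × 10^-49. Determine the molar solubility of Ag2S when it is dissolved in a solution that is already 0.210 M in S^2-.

Ag2S(s) <=> 2 Ag^+(aq) + S^2-(aq)
Ksp = [Ag^+]^2[S^2-]
Let s be the molar solubility in this solution. [Ag^+] = 2s, [S^2-] = 0.210 + s ≈ 0.210 (since the S^2- already present dominates).
Ksp ≈ (2s)^2 × 0.210
s = 5.76 x 10^-25 M
Check: s = 5.8 x 10^-25 ≪ 0.210, so the approximation is valid.

s ≈ 5.76e-25 M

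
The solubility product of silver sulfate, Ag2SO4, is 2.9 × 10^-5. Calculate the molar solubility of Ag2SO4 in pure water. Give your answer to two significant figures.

s = 1.9e-2 M

Ag2SO4(s) <=> 2 Ag^+(aq) + SO4^2-(aq)
Ksp = [Ag^+]^2[SO4^2-]
For each mole of Ag2SO4 that dissolves: [Ag^+] = 2s, [SO4^2-] = s.
So Ksp = (2s)^2 × s = 4s^3
s^3 = 2.9 × 10^-5 / 4, so s = 1.9 × 10^-2 M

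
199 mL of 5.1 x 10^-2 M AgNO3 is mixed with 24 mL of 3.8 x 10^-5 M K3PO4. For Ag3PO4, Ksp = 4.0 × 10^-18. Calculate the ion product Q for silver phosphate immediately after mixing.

Total volume = 199 + 24 = 223 mL.
[Ag^+] = 5.1 × 10^-2 × (199/223) = 4.55 x 10^-2 M
[PO4^3-] = 3.8 × 10^-5 × (24/223) = 4.09 x 10^-6 M
Ag3PO4(s) ⇌ 3 Ag^+ + PO4^3-, so Q = [Ag^+]^3[PO4^3-]
Q = (4.55 × 10^-2)^3(4.09 × 10^-6) = 3.9 × 10^-10
Q > Ksp, so Ag3PO4 will precipitate.

Q ≈ 3.9 x 10^-10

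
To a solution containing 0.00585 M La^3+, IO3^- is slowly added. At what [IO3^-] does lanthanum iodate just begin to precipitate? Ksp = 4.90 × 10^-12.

9.43e-4 M

La(IO3)3(s) ⇌ La^3+ + 3 IO3^-
Ksp = [La^3+][IO3^-]^3
Precipitation begins when Q = Ksp. With [La^3+] = 0.00585 M:
4.90 × 10^-12 = (0.00585) × [IO3^-]^3
[IO3^-] = (4.90 × 10^-12 / 5.85 × 10^-3)^(1/3) = 9.43 x 10^-4 M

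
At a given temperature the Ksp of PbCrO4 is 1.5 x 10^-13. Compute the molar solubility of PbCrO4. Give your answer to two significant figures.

s = 3.9 x 10^-7 M

PbCrO4(s) ⇌ Pb^2+ + CrO4^2-
Ksp = [Pb^2+][CrO4^2-]
With molar solubility s: [Pb^2+] = s, [CrO4^2-] = s.
Ksp = s × s = s^2
s = (1.5 x 10^-13)^(1/2) = 3.9 × 10^-7 M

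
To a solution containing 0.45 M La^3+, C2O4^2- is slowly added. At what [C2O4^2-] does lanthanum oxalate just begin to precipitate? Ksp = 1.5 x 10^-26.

La2(C2O4)3(s) ⇌ 2 La^3+ + 3 C2O4^2-
Ksp = [La^3+]^2[C2O4^2-]^3
Precipitation begins when Q = Ksp. With [La^3+] = 0.45 M:
1.5 x 10^-26 = (0.45)^2 × [C2O4^2-]^3
[C2O4^2-] = (1.5 x 10^-26 / 2.03 × 10^-1)^(1/3) = 4.2 × 10^-9 M

[C2O4^2-] ≈ 4.2 × 10^-9 M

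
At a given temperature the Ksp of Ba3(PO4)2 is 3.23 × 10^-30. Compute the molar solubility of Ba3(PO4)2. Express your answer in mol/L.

Ba3(PO4)2(s) <=> 3 Ba^2+ + 2 PO4^3-
Ksp = [Ba^2+]^3[PO4^3-]^2
With molar solubility s: [Ba^2+] = 3s, [PO4^3-] = 2s.
Substituting: Ksp = (3s)^3(2s)^2 = 108s^5
s^5 = 3.23 × 10^-30 / 108, so s = 4.96 × 10^-7 M

s = 4.96 × 10^-7 M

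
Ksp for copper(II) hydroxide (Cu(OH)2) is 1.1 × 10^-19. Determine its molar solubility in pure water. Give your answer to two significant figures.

Cu(OH)2(s) ⇌ Cu^2+(aq) + 2 OH^-(aq)
Ksp = [Cu^2+][OH^-]^2
For each mole of Cu(OH)2 that dissolves: [Cu^2+] = s, [OH^-] = 2s.
Ksp = s(2s)^2 = 4s^3
Solving, s = (1.1 × 10^-19/4)^(1/3) = 3.0 × 10^-7 M

s = 3.0 × 10^-7 M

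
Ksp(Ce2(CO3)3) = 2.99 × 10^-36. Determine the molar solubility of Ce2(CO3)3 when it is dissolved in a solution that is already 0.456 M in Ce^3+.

s = 8.11e-13 M

Ce2(CO3)3(s) ⇌ 2 Ce^3+(aq) + 3 CO3^2-(aq)
Ksp = [Ce^3+]^2[CO3^2-]^3
Let s = moles of Ce2(CO3)3 that dissolve per litre. [Ce^3+] = 0.456 + 2s ≈ 0.456, [CO3^2-] = 3s (since the Ce^3+ already present dominates).
Ksp ≈ (0.456)^2 × (3s)^3
s = 8.11 × 10^-13 M
Check: 2s = 1.6 × 10^-12 ≪ 0.456, so the approximation is valid.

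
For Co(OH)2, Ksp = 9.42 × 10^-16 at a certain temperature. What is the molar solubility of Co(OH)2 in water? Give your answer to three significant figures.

Co(OH)2(s) ⇌ Co^2+(aq) + 2 OH^-(aq)
Ksp = [Co^2+][OH^-]^2
With molar solubility s: [Co^2+] = s, [OH^-] = 2s.
So Ksp = s × (2s)^2 = 4s^3
s^3 = 9.42 × 10^-16 / 4, so s = 6.18 × 10^-6 M

6.18 × 10^-6 M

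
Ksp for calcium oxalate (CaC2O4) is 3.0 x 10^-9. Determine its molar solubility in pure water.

s ≈ 5.5 × 10^-5 M

CaC2O4(s) ⇌ Ca^2+ + C2O4^2-
Ksp = [Ca^2+][C2O4^2-]
For each mole of CaC2O4 that dissolves: [Ca^2+] = s, [C2O4^2-] = s.
Ksp = s × s = s^2
s = √(3.0 x 10^-9) = 5.5 × 10^-5 M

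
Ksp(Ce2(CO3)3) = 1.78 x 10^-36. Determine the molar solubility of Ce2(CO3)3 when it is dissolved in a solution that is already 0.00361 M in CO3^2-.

Ce2(CO3)3(s) ⇌ 2 Ce^3+ + 3 CO3^2-
Ksp = [Ce^3+]^2[CO3^2-]^3
Let s = moles of Ce2(CO3)3 that dissolve per litre. [Ce^3+] = 2s, [CO3^2-] = 0.00361 + 3s ≈ 0.00361 (common-ion effect: CO3^2- is already 0.00361 M).
Ksp ≈ (2s)^2 × (0.00361)^3
s = 3.08 x 10^-15 M
Check: 3s = 9.2 × 10^-15 ≪ 0.00361, so the approximation is valid.

s = 3.08 × 10^-15 M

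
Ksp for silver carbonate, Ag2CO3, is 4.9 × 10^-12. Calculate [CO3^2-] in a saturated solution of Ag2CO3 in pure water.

Ag2CO3(s) ⇌ 2 Ag^+(aq) + CO3^2-(aq)
Ksp = [Ag^+]^2[CO3^2-]
With molar solubility s: [Ag^+] = 2s, [CO3^2-] = s.
Substituting: Ksp = (2s)^2s = 4s^3
s = (4.9 × 10^-12 / 4)^(1/3) = 1.07 x 10^-4 M
[CO3^2-] = s = 1.1 x 10^-4 M

1.1 × 10^-4 M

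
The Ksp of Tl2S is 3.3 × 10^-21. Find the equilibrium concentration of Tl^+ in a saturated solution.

Tl2S(s) ⇌ 2 Tl^+ + S^2-
Ksp = [Tl^+]^2[S^2-]
If s mol/L of Tl2S dissolves, [Tl^+] = 2s and [S^2-] = s.
Ksp = (2s)^2s = 4s^3
s^3 = 3.3 × 10^-21 / 4, so s = 9.38 × 10^-8 M
[Tl^+] = 2s = 1.9 x 10^-7 M

[Tl^+] = 1.9 × 10^-7 M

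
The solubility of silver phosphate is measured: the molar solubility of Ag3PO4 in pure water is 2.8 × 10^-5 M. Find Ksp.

Ag3PO4(s) <=> 3 Ag^+ + PO4^3-
Let s = molar solubility. Then [Ag^+] = 3s and [PO4^3-] = s.
Ksp = [Ag^+]^3[PO4^3-]
So Ksp = (3s)^3 × s = 27s^4
With s = 2.8 × 10^-5: Ksp = 1.7 × 10^-17

1.7 x 10^-17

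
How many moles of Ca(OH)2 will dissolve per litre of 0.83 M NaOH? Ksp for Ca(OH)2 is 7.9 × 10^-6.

Ca(OH)2(s) ⇌ Ca^2+(aq) + 2 OH^-(aq)
Ksp = [Ca^2+][OH^-]^2
Let s = moles of Ca(OH)2 that dissolve per litre. [Ca^2+] = s, [OH^-] = 0.83 + 2s ≈ 0.83 (since OH^- from NaOH dominates).
Ksp ≈ s × (0.83)^2
s = 1.1 x 10^-5 M
Check: 2s = 2.3 × 10^-5 ≪ 0.83, so the approximation is valid.

s = 1.1e-5 M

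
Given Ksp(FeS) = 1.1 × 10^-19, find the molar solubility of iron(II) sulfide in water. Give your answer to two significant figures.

FeS(s) ⇌ Fe^2+ + S^2-
Ksp = [Fe^2+][S^2-]
If s mol/L of FeS dissolves, [Fe^2+] = s and [S^2-] = s.
Ksp = (s)(s) = s^2
s = √(1.1 × 10^-19) = 3.3 × 10^-10 M

s ≈ 3.3 × 10^-10 M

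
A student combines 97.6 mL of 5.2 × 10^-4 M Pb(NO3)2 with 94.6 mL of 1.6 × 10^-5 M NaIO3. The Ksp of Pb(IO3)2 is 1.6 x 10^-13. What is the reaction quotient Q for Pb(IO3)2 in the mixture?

Total volume = 97.6 + 94.6 = 192.2 mL.
[Pb^2+] = 5.2 x 10^-4 × (97.6/192.2) = 2.64 x 10^-4 M
[IO3^-] = 1.6 × 10^-5 × (94.6/192.2) = 7.88 × 10^-6 M
Pb(IO3)2(s) <=> Pb^2+(aq) + 2 IO3^-(aq), so Q = [Pb^2+][IO3^-]^2
Q = (2.64 × 10^-4)(7.88 × 10^-6)^2 = 1.6 x 10^-14
Q < Ksp, so no precipitate of Pb(IO3)2 forms.

1.6e-14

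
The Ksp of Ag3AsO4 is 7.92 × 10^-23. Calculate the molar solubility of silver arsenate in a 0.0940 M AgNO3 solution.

Ag3AsO4(s) ⇌ 3 Ag^+ + AsO4^3-
Ksp = [Ag^+]^3[AsO4^3-]
Let s = moles of Ag3AsO4 that dissolve per litre. [Ag^+] = 0.0940 + 3s ≈ 0.0940, [AsO4^3-] = s (since Ag^+ from AgNO3 dominates).
Ksp ≈ (0.0940)^3 × s
s = 9.54 x 10^-20 M
Check: 3s = 2.9 x 10^-19 ≪ 0.0940, so the approximation is valid.

s = 9.54e-20 M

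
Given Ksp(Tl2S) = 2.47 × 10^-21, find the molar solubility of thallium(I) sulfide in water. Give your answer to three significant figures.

s ≈ 8.52e-8 M

Tl2S(s) ⇌ 2 Tl^+(aq) + S^2-(aq)
Ksp = [Tl^+]^2[S^2-]
If s mol/L of Tl2S dissolves, [Tl^+] = 2s and [S^2-] = s.
So Ksp = (2s)^2 × s = 4s^3
s = (2.47 × 10^-21 / 4)^(1/3) = 8.52 x 10^-8 M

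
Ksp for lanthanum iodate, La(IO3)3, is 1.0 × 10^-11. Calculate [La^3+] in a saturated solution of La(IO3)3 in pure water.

7.8e-4 M

La(IO3)3(s) <=> La^3+(aq) + 3 IO3^-(aq)
Ksp = [La^3+][IO3^-]^3
For each mole of La(IO3)3 that dissolves: [La^3+] = s, [IO3^-] = 3s.
Ksp = s(3s)^3 = 27s^4
s^4 = 1.0 × 10^-11 / 27, so s = 7.80 x 10^-4 M
[La^3+] = s = 7.8 × 10^-4 M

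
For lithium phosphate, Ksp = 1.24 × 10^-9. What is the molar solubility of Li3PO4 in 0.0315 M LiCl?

3.97e-5 M

Li3PO4(s) <=> 3 Li^+ + PO4^3-
Ksp = [Li^+]^3[PO4^3-]
Let s = moles of Li3PO4 that dissolve per litre. [Li^+] = 0.0315 + 3s ≈ 0.0315, [PO4^3-] = s (Ksp is small, so little additional dissolves).
Ksp ≈ (0.0315)^3 × s
s = 3.97 x 10^-5 M
Check: 3s = 1.2 × 10^-4 ≪ 0.0315, so the approximation is valid.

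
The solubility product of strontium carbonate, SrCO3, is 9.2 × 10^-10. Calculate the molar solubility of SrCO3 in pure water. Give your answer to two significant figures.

SrCO3(s) <=> Sr^2+ + CO3^2-
Ksp = [Sr^2+][CO3^2-]
Let s = molar solubility. Then [Sr^2+] = s and [CO3^2-] = s.
Ksp = s × s = s^2
s = √(9.2 × 10^-10) = 3.0 × 10^-5 M

3.0e-5 M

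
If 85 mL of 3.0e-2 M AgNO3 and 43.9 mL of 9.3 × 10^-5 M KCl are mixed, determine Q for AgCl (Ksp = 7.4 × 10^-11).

Q = 6.3 × 10^-7

Total volume = 85 + 43.9 = 128.9 mL.
[Ag^+] = 3.0 × 10^-2 × (85/128.9) = 1.98 × 10^-2 M
[Cl^-] = 9.3 x 10^-5 × (43.9/128.9) = 3.17 x 10^-5 M
AgCl(s) <=> Ag^+ + Cl^-, so Q = [Ag^+][Cl^-]
Q = (1.98 x 10^-2)(3.17 × 10^-5) = 6.3 × 10^-7
Q > Ksp, so AgCl will precipitate.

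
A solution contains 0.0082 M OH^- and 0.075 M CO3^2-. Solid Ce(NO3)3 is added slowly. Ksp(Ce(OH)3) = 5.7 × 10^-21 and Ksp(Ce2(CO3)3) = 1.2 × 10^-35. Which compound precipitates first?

Ce2(CO3)3

Each salt begins to precipitate when Q = Ksp, i.e. when [Ce^3+] reaches its threshold.
For Ce(OH)3: 5.7 × 10^-21 = (0.0082)^3 × [Ce^3+]  ⇒  [Ce^3+] = 1.0 × 10^-14 M.
For Ce2(CO3)3: 1.2 × 10^-35 = (0.075)^3 × [Ce^3+]^2  ⇒  [Ce^3+] = 1.7 × 10^-16 M.
The salt with the lower threshold [Ce^3+] precipitates first: Ce2(CO3)3.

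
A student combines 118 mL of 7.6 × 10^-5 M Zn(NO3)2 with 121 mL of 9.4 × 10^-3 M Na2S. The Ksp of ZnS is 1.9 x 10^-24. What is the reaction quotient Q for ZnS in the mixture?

1.8 × 10^-7

Total volume = 118 + 121 = 239 mL.
[Zn^2+] = 7.6 × 10^-5 × (118/239) = 3.75 × 10^-5 M
[S^2-] = 9.4 × 10^-3 × (121/239) = 4.76 × 10^-3 M
ZnS(s) ⇌ Zn^2+ + S^2-, so Q = [Zn^2+][S^2-]
Q = (3.75 × 10^-5)(4.76 × 10^-3) = 1.8 × 10^-7
Q > Ksp, so ZnS will precipitate.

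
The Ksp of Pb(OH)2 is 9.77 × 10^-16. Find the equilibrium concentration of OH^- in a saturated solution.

1.25 × 10^-5 M

Pb(OH)2(s) <=> Pb^2+(aq) + 2 OH^-(aq)
Ksp = [Pb^2+][OH^-]^2
Let s = molar solubility. Then [Pb^2+] = s and [OH^-] = 2s.
Ksp = s(2s)^2 = 4s^3
s = (9.77 × 10^-16 / 4)^(1/3) = 6.251 × 10^-6 M
[OH^-] = 2s = 1.25 × 10^-5 M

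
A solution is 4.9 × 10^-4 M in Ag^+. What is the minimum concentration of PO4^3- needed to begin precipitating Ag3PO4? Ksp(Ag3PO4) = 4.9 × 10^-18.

Ag3PO4(s) <=> 3 Ag^+ + PO4^3-
Ksp = [Ag^+]^3[PO4^3-]
Precipitation begins when Q = Ksp. With [Ag^+] = 4.9 × 10^-4 M:
4.9 × 10^-18 = (4.9 × 10^-4)^3 × [PO4^3-]
[PO4^3-] = (4.9 × 10^-18 / 1.18 × 10^-10) = 4.2 × 10^-8 M

[PO4^3-] = 4.2 × 10^-8 M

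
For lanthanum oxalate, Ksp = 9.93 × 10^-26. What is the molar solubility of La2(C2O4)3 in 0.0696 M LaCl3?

s = 9.12e-9 M

La2(C2O4)3(s) ⇌ 2 La^3+ + 3 C2O4^2-
Ksp = [La^3+]^2[C2O4^2-]^3
Let s be the molar solubility in this solution. [La^3+] = 0.0696 + 2s ≈ 0.0696, [C2O4^2-] = 3s (common-ion effect: La^3+ is already 0.0696 M).
Ksp ≈ (0.0696)^2 × (3s)^3
s = 9.12 × 10^-9 M
Check: 2s = 1.8 × 10^-8 ≪ 0.0696, so the approximation is valid.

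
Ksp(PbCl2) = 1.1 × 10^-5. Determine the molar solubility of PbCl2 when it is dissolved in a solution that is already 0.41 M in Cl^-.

PbCl2(s) ⇌ Pb^2+ + 2 Cl^-
Ksp = [Pb^2+][Cl^-]^2
If s mol/L dissolves here, [Pb^2+] = s, [Cl^-] = 0.41 + 2s ≈ 0.41 (common-ion effect: Cl^- is already 0.41 M).
Ksp ≈ s × (0.41)^2
s = 6.5 × 10^-5 M
Check: 2s = 1.3 x 10^-4 ≪ 0.41, so the approximation is valid.

s ≈ 6.5 × 10^-5 M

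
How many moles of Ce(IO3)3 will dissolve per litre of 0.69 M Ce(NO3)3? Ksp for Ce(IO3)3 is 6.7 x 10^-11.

s = 1.5 × 10^-4 M

Ce(IO3)3(s) <=> Ce^3+ + 3 IO3^-
Ksp = [Ce^3+][IO3^-]^3
Let s be the molar solubility in this solution. [Ce^3+] = 0.69 + s ≈ 0.69, [IO3^-] = 3s (Ksp is small, so little additional dissolves).
Ksp ≈ 0.69 × (3s)^3
s = 1.5 × 10^-4 M
Check: s = 1.5 × 10^-4 ≪ 0.69, so the approximation is valid.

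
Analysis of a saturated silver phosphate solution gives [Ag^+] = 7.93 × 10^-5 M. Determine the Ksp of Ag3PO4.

Ag3PO4(s) ⇌ 3 Ag^+(aq) + PO4^3-(aq)
Stoichiometry gives [PO4^3-] = (1/3)[Ag^+] = 2.643 × 10^-5 M.
Ksp = [Ag^+]^3[PO4^3-]
Ksp = (7.93 × 10^-5)^3 × 2.643 x 10^-5 = 1.32 × 10^-17

Ksp ≈ 1.32 × 10^-17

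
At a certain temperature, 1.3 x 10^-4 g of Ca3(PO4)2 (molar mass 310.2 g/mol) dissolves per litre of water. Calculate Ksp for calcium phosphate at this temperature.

Molar solubility s = (1.3 x 10^-4 g/L) / (310.2 g/mol) = 4.19 x 10^-7 M.
Ca3(PO4)2(s) ⇌ 3 Ca^2+(aq) + 2 PO4^3-(aq)
For each mole of Ca3(PO4)2 that dissolves: [Ca^2+] = 3s, [PO4^3-] = 2s.
Ksp = [Ca^2+]^3[PO4^3-]^2
So Ksp = (3s)^3 × (2s)^2 = 108s^5
With s = 4.19 × 10^-7: Ksp = 1.4 × 10^-30

Ksp = 1.4 x 10^-30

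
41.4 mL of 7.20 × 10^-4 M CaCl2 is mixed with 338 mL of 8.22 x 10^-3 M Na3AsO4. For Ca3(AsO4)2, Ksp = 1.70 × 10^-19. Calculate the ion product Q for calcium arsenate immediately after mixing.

2.60 × 10^-17

Total volume = 41.4 + 338 = 379.4 mL.
[Ca^2+] = 7.20 x 10^-4 × (41.4/379.4) = 7.857 x 10^-5 M
[AsO4^3-] = 8.22 × 10^-3 × (338/379.4) = 7.323 x 10^-3 M
Ca3(AsO4)2(s) <=> 3 Ca^2+ + 2 AsO4^3-, so Q = [Ca^2+]^3[AsO4^3-]^2
Q = (7.857 x 10^-5)^3(7.323 × 10^-3)^2 = 2.60 × 10^-17
Q > Ksp, so Ca3(AsO4)2 will precipitate.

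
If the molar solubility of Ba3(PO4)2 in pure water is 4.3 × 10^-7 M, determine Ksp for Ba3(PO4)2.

Ba3(PO4)2(s) <=> 3 Ba^2+(aq) + 2 PO4^3-(aq)
If s mol/L of Ba3(PO4)2 dissolves, [Ba^2+] = 3s and [PO4^3-] = 2s.
Ksp = [Ba^2+]^3[PO4^3-]^2
Ksp = (3s)^3(2s)^2 = 108s^5
With s = 4.3 × 10^-7: Ksp = 1.6 × 10^-30

Ksp = 1.6 × 10^-30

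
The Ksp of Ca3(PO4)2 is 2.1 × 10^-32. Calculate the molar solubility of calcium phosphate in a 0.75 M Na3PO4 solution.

Ca3(PO4)2(s) <=> 3 Ca^2+ + 2 PO4^3-
Ksp = [Ca^2+]^3[PO4^3-]^2
Let s = moles of Ca3(PO4)2 that dissolve per litre. [Ca^2+] = 3s, [PO4^3-] = 0.75 + 2s ≈ 0.75 (since PO4^3- from Na3PO4 dominates).
Ksp ≈ (3s)^3 × (0.75)^2
s = 1.1 × 10^-11 M
Check: 2s = 2.2 × 10^-11 ≪ 0.75, so the approximation is valid.

s = 1.1 x 10^-11 M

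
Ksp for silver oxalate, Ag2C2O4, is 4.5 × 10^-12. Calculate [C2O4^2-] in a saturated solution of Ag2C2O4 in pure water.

Ag2C2O4(s) ⇌ 2 Ag^+ + C2O4^2-
Ksp = [Ag^+]^2[C2O4^2-]
For each mole of Ag2C2O4 that dissolves: [Ag^+] = 2s, [C2O4^2-] = s.
Ksp = (2s)^2s = 4s^3
s = (4.5 × 10^-12 / 4)^(1/3) = 1.04 × 10^-4 M
[C2O4^2-] = s = 1.0 × 10^-4 M

[C2O4^2-] ≈ 1.0 × 10^-4 M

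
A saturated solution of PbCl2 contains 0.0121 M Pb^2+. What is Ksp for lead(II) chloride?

PbCl2(s) <=> Pb^2+ + 2 Cl^-
Stoichiometry gives [Cl^-] = (2/1)[Pb^2+] = 2.420 × 10^-2 M.
Ksp = [Pb^2+][Cl^-]^2
Ksp = 1.21 x 10^-2 × (2.420 x 10^-2)^2 = 7.09 × 10^-6

7.09 x 10^-6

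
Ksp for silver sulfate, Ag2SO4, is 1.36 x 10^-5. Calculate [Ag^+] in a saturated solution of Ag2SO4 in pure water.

Ag2SO4(s) ⇌ 2 Ag^+ + SO4^2-
Ksp = [Ag^+]^2[SO4^2-]
If s mol/L of Ag2SO4 dissolves, [Ag^+] = 2s and [SO4^2-] = s.
So Ksp = (2s)^2 × s = 4s^3
Solving, s = (1.36 x 10^-5/4)^(1/3) = 1.504 × 10^-2 M
[Ag^+] = 2s = 3.01 x 10^-2 M

[Ag^+] = 0.0301 M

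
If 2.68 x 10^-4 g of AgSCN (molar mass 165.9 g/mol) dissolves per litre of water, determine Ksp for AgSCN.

2.61e-12

Molar solubility s = (2.68 x 10^-4 g/L) / (165.9 g/mol) = 1.615 × 10^-6 M.
AgSCN(s) ⇌ Ag^+(aq) + SCN^-(aq)
Let s = molar solubility. Then [Ag^+] = s and [SCN^-] = s.
Ksp = [Ag^+][SCN^-]
Ksp = s^2
Ksp = (1.615 x 10^-6)^2 = 2.61 × 10^-12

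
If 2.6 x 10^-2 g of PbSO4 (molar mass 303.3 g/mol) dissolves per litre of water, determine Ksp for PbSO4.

Molar solubility s = (2.6 × 10^-2 g/L) / (303.3 g/mol) = 8.57 x 10^-5 M.
PbSO4(s) ⇌ Pb^2+(aq) + SO4^2-(aq)
Let s = molar solubility. Then [Pb^2+] = s and [SO4^2-] = s.
Ksp = [Pb^2+][SO4^2-]
Ksp = s × s = s^2
With s = 8.57 × 10^-5: Ksp = 7.3 × 10^-9

7.3 × 10^-9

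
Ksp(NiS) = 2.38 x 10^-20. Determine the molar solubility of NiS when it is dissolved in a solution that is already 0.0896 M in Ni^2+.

2.66 × 10^-19 M

NiS(s) ⇌ Ni^2+(aq) + S^2-(aq)
Ksp = [Ni^2+][S^2-]
Let s = moles of NiS that dissolve per litre. [Ni^2+] = 0.0896 + s ≈ 0.0896, [S^2-] = s (Ksp is small, so little additional dissolves).
Ksp ≈ 0.0896 × s
s = 2.66 × 10^-19 M
Check: s = 2.7 × 10^-19 ≪ 0.0896, so the approximation is valid.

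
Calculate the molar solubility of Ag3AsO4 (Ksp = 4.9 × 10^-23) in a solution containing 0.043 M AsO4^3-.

s = 3.5 × 10^-8 M

Ag3AsO4(s) ⇌ 3 Ag^+ + AsO4^3-
Ksp = [Ag^+]^3[AsO4^3-]
Let s be the molar solubility in this solution. [Ag^+] = 3s, [AsO4^3-] = 0.043 + s ≈ 0.043 (since the AsO4^3- already present dominates).
Ksp ≈ (3s)^3 × 0.043
s = 3.5 × 10^-8 M
Check: s = 3.5 x 10^-8 ≪ 0.043, so the approximation is valid.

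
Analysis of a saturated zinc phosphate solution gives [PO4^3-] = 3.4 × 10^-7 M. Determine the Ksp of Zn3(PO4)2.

Zn3(PO4)2(s) ⇌ 3 Zn^2+ + 2 PO4^3-
Stoichiometry gives [Zn^2+] = (3/2)[PO4^3-] = 5.10 x 10^-7 M.
Ksp = [Zn^2+]^3[PO4^3-]^2
Ksp = (5.10 × 10^-7)^3 × (3.4 × 10^-7)^2 = 1.5 × 10^-32

Ksp ≈ 1.5 x 10^-32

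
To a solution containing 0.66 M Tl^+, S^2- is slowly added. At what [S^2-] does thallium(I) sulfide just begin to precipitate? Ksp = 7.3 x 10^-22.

[S^2-] ≈ 1.7 × 10^-21 M

Tl2S(s) ⇌ 2 Tl^+(aq) + S^2-(aq)
Ksp = [Tl^+]^2[S^2-]
Precipitation begins when Q = Ksp. With [Tl^+] = 0.66 M:
7.3 x 10^-22 = (0.66)^2 × [S^2-]
[S^2-] = (7.3 x 10^-22 / 4.36 x 10^-1) = 1.7 × 10^-21 M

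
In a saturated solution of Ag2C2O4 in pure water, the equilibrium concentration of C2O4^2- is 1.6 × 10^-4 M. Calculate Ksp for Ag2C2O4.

Ag2C2O4(s) ⇌ 2 Ag^+ + C2O4^2-
Stoichiometry gives [Ag^+] = (2/1)[C2O4^2-] = 3.20 × 10^-4 M.
Ksp = [Ag^+]^2[C2O4^2-]
Ksp = (3.20 × 10^-4)^2 × 1.6 × 10^-4 = 1.6 x 10^-11

1.6e-11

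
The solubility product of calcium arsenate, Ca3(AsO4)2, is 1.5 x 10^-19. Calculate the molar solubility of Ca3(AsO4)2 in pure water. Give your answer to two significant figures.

s = 6.7e-5 M

Ca3(AsO4)2(s) ⇌ 3 Ca^2+ + 2 AsO4^3-
Ksp = [Ca^2+]^3[AsO4^3-]^2
Let s = molar solubility. Then [Ca^2+] = 3s and [AsO4^3-] = 2s.
So Ksp = (3s)^3 × (2s)^2 = 108s^5
s = (1.5 x 10^-19 / 108)^(1/5) = 6.7 x 10^-5 M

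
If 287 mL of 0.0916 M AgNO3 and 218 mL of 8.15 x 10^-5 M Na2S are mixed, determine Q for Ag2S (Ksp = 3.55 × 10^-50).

Q ≈ 9.53 × 10^-8

Total volume = 287 + 218 = 505 mL.
[Ag^+] = 9.16 x 10^-2 × (287/505) = 5.206 × 10^-2 M
[S^2-] = 8.15 x 10^-5 × (218/505) = 3.518 × 10^-5 M
Ag2S(s) ⇌ 2 Ag^+ + S^2-, so Q = [Ag^+]^2[S^2-]
Q = (5.206 x 10^-2)^2(3.518 × 10^-5) = 9.53 x 10^-8
Q > Ksp, so Ag2S will precipitate.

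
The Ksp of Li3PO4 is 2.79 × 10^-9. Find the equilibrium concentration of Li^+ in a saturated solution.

Li3PO4(s) ⇌ 3 Li^+ + PO4^3-
Ksp = [Li^+]^3[PO4^3-]
Let s = molar solubility. Then [Li^+] = 3s and [PO4^3-] = s.
Substituting: Ksp = (3s)^3s = 27s^4
s^4 = 2.79 × 10^-9 / 27, so s = 3.188 × 10^-3 M
[Li^+] = 3s = 9.56 x 10^-3 M

[Li^+] ≈ 9.56 × 10^-3 M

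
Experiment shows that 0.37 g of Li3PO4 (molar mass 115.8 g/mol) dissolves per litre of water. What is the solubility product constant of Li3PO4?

Molar solubility s = (3.7 x 10^-1 g/L) / (115.8 g/mol) = 3.20 × 10^-3 M.
Li3PO4(s) ⇌ 3 Li^+ + PO4^3-
For each mole of Li3PO4 that dissolves: [Li^+] = 3s, [PO4^3-] = s.
Ksp = [Li^+]^3[PO4^3-]
So Ksp = (3s)^3 × s = 27s^4
With s = 3.20 x 10^-3: Ksp = 2.8 × 10^-9

2.8 × 10^-9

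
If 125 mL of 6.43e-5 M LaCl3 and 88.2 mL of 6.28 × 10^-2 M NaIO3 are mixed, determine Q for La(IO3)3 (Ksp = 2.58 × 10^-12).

Total volume = 125 + 88.2 = 213.2 mL.
[La^3+] = 6.43 × 10^-5 × (125/213.2) = 3.770 × 10^-5 M
[IO3^-] = 6.28 × 10^-2 × (88.2/213.2) = 2.598 × 10^-2 M
La(IO3)3(s) <=> La^3+(aq) + 3 IO3^-(aq), so Q = [La^3+][IO3^-]^3
Q = (3.770 x 10^-5)(2.598 x 10^-2)^3 = 6.61 x 10^-10
Q > Ksp, so La(IO3)3 will precipitate.

Q = 6.61 × 10^-10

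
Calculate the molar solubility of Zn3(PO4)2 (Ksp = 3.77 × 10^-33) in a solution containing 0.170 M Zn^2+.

s ≈ 4.38 x 10^-16 M

Zn3(PO4)2(s) ⇌ 3 Zn^2+(aq) + 2 PO4^3-(aq)
Ksp = [Zn^2+]^3[PO4^3-]^2
Let s = moles of Zn3(PO4)2 that dissolve per litre. [Zn^2+] = 0.170 + 3s ≈ 0.170, [PO4^3-] = 2s (Ksp is small, so little additional dissolves).
Ksp ≈ (0.170)^3 × (2s)^2
s = 4.38 x 10^-16 M
Check: 3s = 1.3 × 10^-15 ≪ 0.170, so the approximation is valid.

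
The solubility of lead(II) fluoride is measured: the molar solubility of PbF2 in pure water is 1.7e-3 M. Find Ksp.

Ksp = 2.0e-8

PbF2(s) <=> Pb^2+(aq) + 2 F^-(aq)
With molar solubility s: [Pb^2+] = s, [F^-] = 2s.
Ksp = [Pb^2+][F^-]^2
So Ksp = s × (2s)^2 = 4s^3
Ksp = 4 × (1.7 × 10^-3)^3 = 2.0 x 10^-8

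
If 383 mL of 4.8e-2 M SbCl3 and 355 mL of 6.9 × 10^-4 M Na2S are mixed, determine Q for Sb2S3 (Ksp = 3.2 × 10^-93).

2.3e-14

Total volume = 383 + 355 = 738 mL.
[Sb^3+] = 4.8 × 10^-2 × (383/738) = 2.49 × 10^-2 M
[S^2-] = 6.9 × 10^-4 × (355/738) = 3.32 × 10^-4 M
Sb2S3(s) <=> 2 Sb^3+ + 3 S^2-, so Q = [Sb^3+]^2[S^2-]^3
Q = (2.49 × 10^-2)^2(3.32 × 10^-4)^3 = 2.3 × 10^-14
Q > Ksp, so Sb2S3 will precipitate.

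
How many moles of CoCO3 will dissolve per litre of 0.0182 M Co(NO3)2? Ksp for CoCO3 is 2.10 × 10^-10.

s = 1.15 × 10^-8 M

CoCO3(s) <=> Co^2+(aq) + CO3^2-(aq)
Ksp = [Co^2+][CO3^2-]
Let s = moles of CoCO3 that dissolve per litre. [Co^2+] = 0.0182 + s ≈ 0.0182, [CO3^2-] = s (since Co^2+ from Co(NO3)2 dominates).
Ksp ≈ 0.0182 × s
s = 1.15 x 10^-8 M
Check: s = 1.2 × 10^-8 ≪ 0.0182, so the approximation is valid.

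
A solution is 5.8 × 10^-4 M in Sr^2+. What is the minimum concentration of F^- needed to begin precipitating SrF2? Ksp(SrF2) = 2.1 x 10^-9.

[F^-] = 1.9 × 10^-3 M

SrF2(s) <=> Sr^2+(aq) + 2 F^-(aq)
Ksp = [Sr^2+][F^-]^2
Precipitation begins when Q = Ksp. With [Sr^2+] = 5.8 × 10^-4 M:
2.1 x 10^-9 = (5.8 × 10^-4) × [F^-]^2
[F^-] = (2.1 x 10^-9 / 5.8 × 10^-4)^(1/2) = 1.9 x 10^-3 M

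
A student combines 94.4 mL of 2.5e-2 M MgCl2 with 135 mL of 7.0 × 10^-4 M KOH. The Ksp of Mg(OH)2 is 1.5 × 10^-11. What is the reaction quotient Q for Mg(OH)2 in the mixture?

Q = 1.7 × 10^-9

Total volume = 94.4 + 135 = 229.4 mL.
[Mg^2+] = 2.5 × 10^-2 × (94.4/229.4) = 1.03 × 10^-2 M
[OH^-] = 7.0 × 10^-4 × (135/229.4) = 4.12 × 10^-4 M
Mg(OH)2(s) ⇌ Mg^2+(aq) + 2 OH^-(aq), so Q = [Mg^2+][OH^-]^2
Q = (1.03 × 10^-2)(4.12 x 10^-4)^2 = 1.7 × 10^-9
Q > Ksp, so Mg(OH)2 will precipitate.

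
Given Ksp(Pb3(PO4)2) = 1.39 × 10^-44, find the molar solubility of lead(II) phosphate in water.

Pb3(PO4)2(s) ⇌ 3 Pb^2+(aq) + 2 PO4^3-(aq)
Ksp = [Pb^2+]^3[PO4^3-]^2
With molar solubility s: [Pb^2+] = 3s, [PO4^3-] = 2s.
So Ksp = (3s)^3 × (2s)^2 = 108s^5
s^5 = 1.39 × 10^-44 / 108, so s = 6.64 x 10^-10 M

6.64 × 10^-10 M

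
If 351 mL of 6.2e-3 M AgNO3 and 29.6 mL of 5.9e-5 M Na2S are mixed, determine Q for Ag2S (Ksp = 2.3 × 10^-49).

Total volume = 351 + 29.6 = 380.6 mL.
[Ag^+] = 6.2 × 10^-3 × (351/380.6) = 5.72 × 10^-3 M
[S^2-] = 5.9 × 10^-5 × (29.6/380.6) = 4.59 × 10^-6 M
Ag2S(s) ⇌ 2 Ag^+ + S^2-, so Q = [Ag^+]^2[S^2-]
Q = (5.72 × 10^-3)^2(4.59 x 10^-6) = 1.5 x 10^-10
Q > Ksp, so Ag2S will precipitate.

Q ≈ 1.5 × 10^-10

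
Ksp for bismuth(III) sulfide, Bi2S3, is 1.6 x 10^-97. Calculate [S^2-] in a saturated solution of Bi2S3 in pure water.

5.1 x 10^-20 M

Bi2S3(s) ⇌ 2 Bi^3+(aq) + 3 S^2-(aq)
Ksp = [Bi^3+]^2[S^2-]^3
With molar solubility s: [Bi^3+] = 2s, [S^2-] = 3s.
Substituting: Ksp = (2s)^2(3s)^3 = 108s^5
s = (1.6 x 10^-97 / 108)^(1/5) = 1.71 × 10^-20 M
[S^2-] = 3s = 5.1 x 10^-20 M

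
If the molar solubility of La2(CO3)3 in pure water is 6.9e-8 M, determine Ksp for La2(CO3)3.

Ksp = 1.7 × 10^-34

La2(CO3)3(s) <=> 2 La^3+ + 3 CO3^2-
If s mol/L of La2(CO3)3 dissolves, [La^3+] = 2s and [CO3^2-] = 3s.
Ksp = [La^3+]^2[CO3^2-]^3
Ksp = (2s)^2(3s)^3 = 108s^5
Ksp = 108 × (6.9 × 10^-8)^5 = 1.7 × 10^-34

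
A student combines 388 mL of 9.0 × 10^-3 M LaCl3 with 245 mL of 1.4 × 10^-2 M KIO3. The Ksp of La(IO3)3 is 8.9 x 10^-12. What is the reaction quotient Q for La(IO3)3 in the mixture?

Total volume = 388 + 245 = 633 mL.
[La^3+] = 9.0 x 10^-3 × (388/633) = 5.52 x 10^-3 M
[IO3^-] = 1.4 x 10^-2 × (245/633) = 5.42 x 10^-3 M
La(IO3)3(s) ⇌ La^3+(aq) + 3 IO3^-(aq), so Q = [La^3+][IO3^-]^3
Q = (5.52 x 10^-3)(5.42 x 10^-3)^3 = 8.8 × 10^-10
Q > Ksp, so La(IO3)3 will precipitate.

Q = 8.8 × 10^-10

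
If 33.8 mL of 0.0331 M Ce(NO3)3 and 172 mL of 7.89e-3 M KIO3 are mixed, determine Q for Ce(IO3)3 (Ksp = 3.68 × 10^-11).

Total volume = 33.8 + 172 = 205.8 mL.
[Ce^3+] = 3.31 × 10^-2 × (33.8/205.8) = 5.436 x 10^-3 M
[IO3^-] = 7.89 x 10^-3 × (172/205.8) = 6.594 × 10^-3 M
Ce(IO3)3(s) ⇌ Ce^3+(aq) + 3 IO3^-(aq), so Q = [Ce^3+][IO3^-]^3
Q = (5.436 x 10^-3)(6.594 x 10^-3)^3 = 1.56 × 10^-9
Q > Ksp, so Ce(IO3)3 will precipitate.

Q ≈ 1.56 × 10^-9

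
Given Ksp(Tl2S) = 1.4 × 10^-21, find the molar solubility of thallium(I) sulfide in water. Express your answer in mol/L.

7.0 x 10^-8 M

Tl2S(s) ⇌ 2 Tl^+ + S^2-
Ksp = [Tl^+]^2[S^2-]
If s mol/L of Tl2S dissolves, [Tl^+] = 2s and [S^2-] = s.
So Ksp = (2s)^2 × s = 4s^3
s^3 = 1.4 × 10^-21 / 4, so s = 7.0 x 10^-8 M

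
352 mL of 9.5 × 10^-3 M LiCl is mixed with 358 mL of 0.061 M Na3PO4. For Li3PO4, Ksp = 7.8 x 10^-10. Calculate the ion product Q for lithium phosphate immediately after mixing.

Q ≈ 3.2 × 10^-9

Total volume = 352 + 358 = 710 mL.
[Li^+] = 9.5 × 10^-3 × (352/710) = 4.71 × 10^-3 M
[PO4^3-] = 6.1 × 10^-2 × (358/710) = 3.08 × 10^-2 M
Li3PO4(s) <=> 3 Li^+(aq) + PO4^3-(aq), so Q = [Li^+]^3[PO4^3-]
Q = (4.71 × 10^-3)^3(3.08 × 10^-2) = 3.2 x 10^-9
Q > Ksp, so Li3PO4 will precipitate.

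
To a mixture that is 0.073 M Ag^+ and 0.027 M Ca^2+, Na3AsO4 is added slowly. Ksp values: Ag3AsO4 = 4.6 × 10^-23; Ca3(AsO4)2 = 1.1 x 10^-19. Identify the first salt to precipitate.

Ag3AsO4

Precipitation of each salt starts when its ion product equals its Ksp.
For Ag3AsO4: 4.6 × 10^-23 = (0.073)^3 × [AsO4^3-]  ⇒  [AsO4^3-] = 1.2 × 10^-19 M.
For Ca3(AsO4)2: 1.1 x 10^-19 = (0.027)^3 × [AsO4^3-]^2  ⇒  [AsO4^3-] = 7.5 × 10^-8 M.
The salt with the lower threshold [AsO4^3-] precipitates first: Ag3AsO4.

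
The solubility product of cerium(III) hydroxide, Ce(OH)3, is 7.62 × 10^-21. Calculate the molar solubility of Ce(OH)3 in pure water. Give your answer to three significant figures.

Ce(OH)3(s) ⇌ Ce^3+ + 3 OH^-
Ksp = [Ce^3+][OH^-]^3
If s mol/L of Ce(OH)3 dissolves, [Ce^3+] = s and [OH^-] = 3s.
Substituting: Ksp = s(3s)^3 = 27s^4
Solving, s = (7.62 × 10^-21/27)^(1/4) = 4.10 × 10^-6 M

s ≈ 4.10 × 10^-6 M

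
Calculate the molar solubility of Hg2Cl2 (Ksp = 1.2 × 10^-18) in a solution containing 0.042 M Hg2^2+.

Hg2Cl2(s) <=> Hg2^2+(aq) + 2 Cl^-(aq)
Ksp = [Hg2^2+][Cl^-]^2
If s mol/L dissolves here, [Hg2^2+] = 0.042 + s ≈ 0.042, [Cl^-] = 2s (common-ion effect: Hg2^2+ is already 0.042 M).
Ksp ≈ 0.042 × (2s)^2
s = 2.7 × 10^-9 M
Check: s = 2.7 × 10^-9 ≪ 0.042, so the approximation is valid.

s = 2.7 x 10^-9 M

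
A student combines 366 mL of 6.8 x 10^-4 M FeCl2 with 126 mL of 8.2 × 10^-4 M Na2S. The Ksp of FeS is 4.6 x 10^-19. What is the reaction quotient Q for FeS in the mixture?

Q ≈ 1.1 × 10^-7

Total volume = 366 + 126 = 492 mL.
[Fe^2+] = 6.8 × 10^-4 × (366/492) = 5.06 × 10^-4 M
[S^2-] = 8.2 × 10^-4 × (126/492) = 2.10 x 10^-4 M
FeS(s) <=> Fe^2+ + S^2-, so Q = [Fe^2+][S^2-]
Q = (5.06 × 10^-4)(2.10 × 10^-4) = 1.1 x 10^-7
Q > Ksp, so FeS will precipitate.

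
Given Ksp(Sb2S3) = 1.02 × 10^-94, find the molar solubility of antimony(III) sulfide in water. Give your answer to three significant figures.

Sb2S3(s) <=> 2 Sb^3+(aq) + 3 S^2-(aq)
Ksp = [Sb^3+]^2[S^2-]^3
If s mol/L of Sb2S3 dissolves, [Sb^3+] = 2s and [S^2-] = 3s.
So Ksp = (2s)^2 × (3s)^3 = 108s^5
Solving, s = (1.02 × 10^-94/108)^(1/5) = 6.24 × 10^-20 M

s ≈ 6.24 × 10^-20 M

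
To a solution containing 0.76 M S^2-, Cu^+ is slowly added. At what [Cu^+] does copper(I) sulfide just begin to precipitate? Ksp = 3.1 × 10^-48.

Cu2S(s) ⇌ 2 Cu^+ + S^2-
Ksp = [Cu^+]^2[S^2-]
Precipitation begins when Q = Ksp. With [S^2-] = 0.76 M:
3.1 × 10^-48 = (0.76) × [Cu^+]^2
[Cu^+] = (3.1 × 10^-48 / 7.6 × 10^-1)^(1/2) = 2.0 x 10^-24 M

[Cu^+] ≈ 2.0e-24 M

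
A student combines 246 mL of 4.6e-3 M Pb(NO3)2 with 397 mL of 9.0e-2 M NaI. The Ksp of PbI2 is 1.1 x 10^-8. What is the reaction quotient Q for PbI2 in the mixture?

5.4 × 10^-6

Total volume = 246 + 397 = 643 mL.
[Pb^2+] = 4.6 × 10^-3 × (246/643) = 1.76 × 10^-3 M
[I^-] = 9.0 × 10^-2 × (397/643) = 5.56 × 10^-2 M
PbI2(s) ⇌ Pb^2+(aq) + 2 I^-(aq), so Q = [Pb^2+][I^-]^2
Q = (1.76 × 10^-3)(5.56 × 10^-2)^2 = 5.4 × 10^-6
Q > Ksp, so PbI2 will precipitate.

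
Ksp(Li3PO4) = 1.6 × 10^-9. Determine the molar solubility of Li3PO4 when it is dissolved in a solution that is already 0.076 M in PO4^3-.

9.2 × 10^-4 M

Li3PO4(s) ⇌ 3 Li^+(aq) + PO4^3-(aq)
Ksp = [Li^+]^3[PO4^3-]
Let s be the molar solubility in this solution. [Li^+] = 3s, [PO4^3-] = 0.076 + s ≈ 0.076 (since the PO4^3- already present dominates).
Ksp ≈ (3s)^3 × 0.076
s = 9.2 x 10^-4 M
Check: s = 9.2 × 10^-4 ≪ 0.076, so the approximation is valid.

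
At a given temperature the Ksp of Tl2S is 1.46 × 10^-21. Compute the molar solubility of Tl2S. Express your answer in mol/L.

Tl2S(s) ⇌ 2 Tl^+ + S^2-
Ksp = [Tl^+]^2[S^2-]
If s mol/L of Tl2S dissolves, [Tl^+] = 2s and [S^2-] = s.
Substituting: Ksp = (2s)^2s = 4s^3
Solving, s = (1.46 × 10^-21/4)^(1/3) = 7.15 × 10^-8 M

s = 7.15 x 10^-8 M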